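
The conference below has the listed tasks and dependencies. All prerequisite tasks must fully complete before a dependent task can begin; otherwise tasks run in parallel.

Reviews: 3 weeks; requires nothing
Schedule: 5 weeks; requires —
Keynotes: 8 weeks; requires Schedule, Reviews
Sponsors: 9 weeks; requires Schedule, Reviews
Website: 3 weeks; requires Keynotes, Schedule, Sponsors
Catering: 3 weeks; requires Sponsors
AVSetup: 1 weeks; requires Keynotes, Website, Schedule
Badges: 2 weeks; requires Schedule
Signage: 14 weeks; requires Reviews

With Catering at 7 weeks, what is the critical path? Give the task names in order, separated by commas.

Schedule, Sponsors, Catering

Baseline: Schedule→Sponsors→Website→AVSetup = 5+9+3+1 = 18 → 18 weeks.
The longest path through Catering is only 17 weeks, so Catering has float 1.
Now Schedule→Sponsors→Catering = 5+9+7 = 21 is longest, so the finish becomes 21 weeks.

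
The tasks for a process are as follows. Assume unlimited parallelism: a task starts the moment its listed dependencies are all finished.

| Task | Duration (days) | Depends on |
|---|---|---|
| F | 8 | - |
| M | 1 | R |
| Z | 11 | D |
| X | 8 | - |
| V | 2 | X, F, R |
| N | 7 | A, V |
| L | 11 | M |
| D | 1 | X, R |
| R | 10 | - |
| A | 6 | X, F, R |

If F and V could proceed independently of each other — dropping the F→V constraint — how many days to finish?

With the dependency in place, R→A→N = 10+6+7 = 23 sets the finish at 23 days.
Dropping F→V doesn't change V's earliest start (10); another predecessor still binds.
After: R→A→N = 10+6+7 = 23 → 23 days.

23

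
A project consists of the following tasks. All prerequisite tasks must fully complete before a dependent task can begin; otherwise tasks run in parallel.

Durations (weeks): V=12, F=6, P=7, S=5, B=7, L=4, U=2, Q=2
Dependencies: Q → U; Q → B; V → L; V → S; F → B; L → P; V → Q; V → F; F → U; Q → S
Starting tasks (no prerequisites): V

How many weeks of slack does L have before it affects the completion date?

2

V→F→B = 12+6+7 = 25 sets the makespan at 25 weeks.
L finishes as early as 16 and must finish by 18.
Float = 25 − 23 = 2.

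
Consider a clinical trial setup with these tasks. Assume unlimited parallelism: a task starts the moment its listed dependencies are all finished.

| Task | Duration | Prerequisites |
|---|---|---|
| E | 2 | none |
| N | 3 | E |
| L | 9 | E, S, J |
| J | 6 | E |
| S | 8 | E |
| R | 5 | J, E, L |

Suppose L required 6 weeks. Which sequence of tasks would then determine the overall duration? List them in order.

The binding path is E→S→L→R = 2+8+9+5 = 24; finish at 24 weeks.
Since L is critical, the -3 change carries straight to that chain (now 21 weeks).
That remains the longest chain; total 21 weeks.

E, S, L, R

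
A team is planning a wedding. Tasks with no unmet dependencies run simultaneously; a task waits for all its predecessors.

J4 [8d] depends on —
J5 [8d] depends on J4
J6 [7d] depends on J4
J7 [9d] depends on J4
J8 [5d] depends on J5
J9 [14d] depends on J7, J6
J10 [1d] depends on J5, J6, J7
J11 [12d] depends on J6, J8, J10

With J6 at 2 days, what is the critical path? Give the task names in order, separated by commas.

J4, J5, J8, J11

As given, the longest chain is J4→J5→J8→J11 = 8+8+5+12 = 33, so the finish is 33 days.
J6 has 4 days of float (longest path through it is 29).
That remains the longest chain; total 33 days.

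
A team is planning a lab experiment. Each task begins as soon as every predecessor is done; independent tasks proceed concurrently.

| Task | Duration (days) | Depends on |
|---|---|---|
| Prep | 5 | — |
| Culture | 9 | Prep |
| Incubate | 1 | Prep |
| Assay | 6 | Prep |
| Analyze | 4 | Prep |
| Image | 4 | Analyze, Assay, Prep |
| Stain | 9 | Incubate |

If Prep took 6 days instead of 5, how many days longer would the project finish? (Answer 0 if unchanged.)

1

The binding path is Prep→Incubate→Stain = 5+1+9 = 15; finish at 15 days.
Prep is on the critical path; changing it to 6 makes that path 16 days.
The critical path is still Prep→Incubate→Stain; finish is now 16 days.
Change in finish: 16 − 15 = +1 days.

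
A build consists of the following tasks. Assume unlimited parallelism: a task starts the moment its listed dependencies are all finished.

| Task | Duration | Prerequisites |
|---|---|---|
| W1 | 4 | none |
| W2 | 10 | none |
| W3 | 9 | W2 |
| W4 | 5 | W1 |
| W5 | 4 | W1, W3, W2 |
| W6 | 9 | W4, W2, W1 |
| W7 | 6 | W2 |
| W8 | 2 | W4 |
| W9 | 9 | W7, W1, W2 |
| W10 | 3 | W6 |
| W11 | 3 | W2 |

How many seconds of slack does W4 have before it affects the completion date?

4

Critical path: W2→W7→W9 = 10+6+9 = 25, so the finish is 25 seconds.
W4 finishes as early as 9 and must finish by 13.
Float = 25 − 21 = 4.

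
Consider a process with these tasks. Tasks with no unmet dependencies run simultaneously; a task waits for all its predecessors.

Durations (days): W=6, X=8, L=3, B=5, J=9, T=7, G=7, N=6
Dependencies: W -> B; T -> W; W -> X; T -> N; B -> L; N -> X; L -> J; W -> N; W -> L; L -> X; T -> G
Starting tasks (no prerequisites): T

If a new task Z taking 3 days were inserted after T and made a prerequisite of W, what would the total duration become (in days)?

Originally the process takes 30 days.
With Z inserted, W now waits for max(T, Z).
New critical path: T→Z→W→B→L→J = 7+3+6+5+3+9 = 33 ⇒ 33 days.

33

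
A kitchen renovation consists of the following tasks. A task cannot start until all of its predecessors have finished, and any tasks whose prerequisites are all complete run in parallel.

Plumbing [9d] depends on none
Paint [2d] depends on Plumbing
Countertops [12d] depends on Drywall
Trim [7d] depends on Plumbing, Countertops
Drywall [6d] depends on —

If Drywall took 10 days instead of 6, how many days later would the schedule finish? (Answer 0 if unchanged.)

Critical path before the change: Drywall→Countertops→Trim = 6+12+7 = 25 giving 25 days.
Drywall is on the critical path; changing it to 10 makes that path 29 days.
No other chain overtakes it, so the finish is 29 days.
Change in finish: 29 − 25 = +4 days.

4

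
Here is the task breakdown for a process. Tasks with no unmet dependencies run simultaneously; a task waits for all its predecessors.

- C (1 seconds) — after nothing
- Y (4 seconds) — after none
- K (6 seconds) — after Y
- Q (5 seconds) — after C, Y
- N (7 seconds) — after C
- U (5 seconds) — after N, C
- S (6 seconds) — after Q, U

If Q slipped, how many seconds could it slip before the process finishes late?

C→N→U→S = 1+7+5+6 = 19 sets the makespan at 19 seconds.
The longest chain containing Q totals 15 seconds.
Float = 19 − 15 = 4.

4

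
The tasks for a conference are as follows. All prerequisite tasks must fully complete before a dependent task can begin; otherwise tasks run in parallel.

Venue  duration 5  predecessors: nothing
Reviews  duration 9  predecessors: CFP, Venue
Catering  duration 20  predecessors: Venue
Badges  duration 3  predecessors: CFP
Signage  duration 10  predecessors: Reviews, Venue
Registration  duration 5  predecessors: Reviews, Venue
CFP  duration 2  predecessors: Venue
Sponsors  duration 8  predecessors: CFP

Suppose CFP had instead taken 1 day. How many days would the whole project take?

25

Actual critical path: Venue→CFP→Reviews→Signage = 5+2+9+10 = 26 ⇒ 26 days.
CFP is on the critical path; changing it to 1 makes that path 25 days.
No other chain overtakes it, so the finish is 25 days.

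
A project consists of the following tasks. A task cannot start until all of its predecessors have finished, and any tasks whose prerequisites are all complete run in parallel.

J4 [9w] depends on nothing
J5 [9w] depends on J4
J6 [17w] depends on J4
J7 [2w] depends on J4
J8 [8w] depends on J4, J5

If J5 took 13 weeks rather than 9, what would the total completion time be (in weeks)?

30

Baseline: J4→J5→J8 = 9+9+8 = 26 → 26 weeks.
Since J5 is critical, the +4 change carries straight to that chain (now 30 weeks).
That remains the longest chain; total 30 weeks.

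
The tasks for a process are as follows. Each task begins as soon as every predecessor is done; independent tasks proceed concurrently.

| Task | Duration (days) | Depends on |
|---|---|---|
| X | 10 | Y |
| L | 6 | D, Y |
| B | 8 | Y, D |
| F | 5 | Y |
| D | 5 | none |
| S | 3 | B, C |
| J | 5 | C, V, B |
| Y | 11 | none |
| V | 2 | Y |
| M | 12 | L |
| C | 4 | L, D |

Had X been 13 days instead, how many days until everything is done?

29

Baseline: Y→L→M = 11+6+12 = 29 → 29 days.
X is off the critical path — its longest chain is 21 days, giving 8 of slack.
The critical path is still Y→L→M; finish is now 29 days.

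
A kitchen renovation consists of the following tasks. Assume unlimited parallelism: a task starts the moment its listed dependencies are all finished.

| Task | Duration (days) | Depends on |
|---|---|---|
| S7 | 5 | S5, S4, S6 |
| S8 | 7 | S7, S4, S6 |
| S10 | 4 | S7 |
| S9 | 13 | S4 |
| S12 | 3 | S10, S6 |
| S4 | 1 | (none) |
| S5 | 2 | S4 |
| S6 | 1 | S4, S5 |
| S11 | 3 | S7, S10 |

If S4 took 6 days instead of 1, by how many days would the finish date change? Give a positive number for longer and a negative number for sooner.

The binding path is S4→S5→S6→S7→S8 = 1+2+1+5+7 = 16; finish at 16 days.
Since S4 is critical, the +5 change carries straight to that chain (now 21 days).
That remains the longest chain; total 21 days.
Change in finish: 21 − 16 = +5 days.

5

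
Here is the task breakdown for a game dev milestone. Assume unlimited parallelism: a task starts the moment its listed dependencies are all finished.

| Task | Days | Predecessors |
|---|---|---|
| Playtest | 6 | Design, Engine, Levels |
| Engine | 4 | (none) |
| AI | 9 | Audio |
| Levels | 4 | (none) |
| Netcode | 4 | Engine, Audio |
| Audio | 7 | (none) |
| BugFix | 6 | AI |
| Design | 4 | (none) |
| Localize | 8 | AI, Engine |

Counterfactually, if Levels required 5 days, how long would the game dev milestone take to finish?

As given, the longest chain is Audio→AI→Localize = 7+9+8 = 24, so the finish is 24 days.
Levels is off the critical path — its longest chain is 10 days, giving 14 of slack.
The critical path is still Audio→AI→Localize; finish is now 24 days.

24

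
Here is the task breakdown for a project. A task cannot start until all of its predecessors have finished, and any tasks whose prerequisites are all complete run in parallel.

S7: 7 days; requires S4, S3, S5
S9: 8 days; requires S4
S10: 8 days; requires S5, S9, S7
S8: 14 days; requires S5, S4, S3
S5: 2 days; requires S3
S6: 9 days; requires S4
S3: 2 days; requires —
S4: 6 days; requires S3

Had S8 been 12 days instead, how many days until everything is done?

Critical path before the change: S3→S4→S9→S10 = 2+6+8+8 = 24 giving 24 days.
The longest path through S8 is only 22 days, so S8 has float 2.
The critical path is still S3→S4→S9→S10; finish is now 24 days.

24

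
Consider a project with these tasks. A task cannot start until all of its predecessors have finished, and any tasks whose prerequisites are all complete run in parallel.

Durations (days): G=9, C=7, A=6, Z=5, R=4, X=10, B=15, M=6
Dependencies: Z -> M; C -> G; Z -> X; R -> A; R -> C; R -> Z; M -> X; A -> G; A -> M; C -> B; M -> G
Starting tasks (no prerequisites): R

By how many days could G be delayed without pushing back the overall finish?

Critical path: R→C→B = 4+7+15 = 26, so the finish is 26 days.
Longest path through G: 25 days (earliest finish 25, latest finish 26).
Slack of G = 17 − 16 = 1 day.

1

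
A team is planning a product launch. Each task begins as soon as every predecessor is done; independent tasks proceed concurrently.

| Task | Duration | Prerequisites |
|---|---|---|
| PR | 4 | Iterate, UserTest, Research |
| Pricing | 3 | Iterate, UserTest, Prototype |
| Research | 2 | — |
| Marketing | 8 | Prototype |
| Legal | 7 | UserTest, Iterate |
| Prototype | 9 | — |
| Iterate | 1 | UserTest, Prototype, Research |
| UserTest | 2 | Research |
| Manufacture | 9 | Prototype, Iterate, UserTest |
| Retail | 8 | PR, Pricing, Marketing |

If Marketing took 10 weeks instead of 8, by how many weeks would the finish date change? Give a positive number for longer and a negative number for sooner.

Critical path before the change: Prototype→Marketing→Retail = 9+8+8 = 25 giving 25 weeks.
Marketing is on the critical path; changing it to 10 makes that path 27 weeks.
The critical path is still Prototype→Marketing→Retail; finish is now 27 weeks.
Change in finish: 27 − 25 = +2 weeks.

2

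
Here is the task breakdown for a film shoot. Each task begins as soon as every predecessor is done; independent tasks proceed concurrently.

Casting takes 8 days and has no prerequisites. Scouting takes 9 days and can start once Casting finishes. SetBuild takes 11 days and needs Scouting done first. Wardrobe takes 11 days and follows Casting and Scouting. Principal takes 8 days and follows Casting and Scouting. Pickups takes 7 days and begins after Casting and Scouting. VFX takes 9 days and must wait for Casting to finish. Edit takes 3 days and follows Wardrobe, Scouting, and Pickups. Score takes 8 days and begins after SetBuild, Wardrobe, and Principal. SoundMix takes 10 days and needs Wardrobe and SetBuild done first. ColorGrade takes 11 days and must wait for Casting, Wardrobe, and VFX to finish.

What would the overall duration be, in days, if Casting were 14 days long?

45

Actual critical path: Casting→Scouting→Wardrobe→ColorGrade = 8+9+11+11 = 39 ⇒ 39 days.
Casting lies on that path, so at 14 days the path becomes 45 days.
The critical path is still Casting→Scouting→Wardrobe→ColorGrade; finish is now 45 days.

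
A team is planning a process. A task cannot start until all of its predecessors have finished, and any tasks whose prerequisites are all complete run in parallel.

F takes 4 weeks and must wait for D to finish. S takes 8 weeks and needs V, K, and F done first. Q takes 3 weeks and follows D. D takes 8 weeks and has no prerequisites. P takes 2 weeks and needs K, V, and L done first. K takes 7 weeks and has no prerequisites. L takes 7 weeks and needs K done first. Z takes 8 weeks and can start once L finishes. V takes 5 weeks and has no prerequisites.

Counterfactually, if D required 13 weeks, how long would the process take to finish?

As given, the longest chain is K→L→Z = 7+7+8 = 22, so the finish is 22 weeks.
The longest path through D is only 20 weeks, so D has float 2.
Now D→F→S = 13+4+8 = 25 is longest, so the finish becomes 25 weeks.

25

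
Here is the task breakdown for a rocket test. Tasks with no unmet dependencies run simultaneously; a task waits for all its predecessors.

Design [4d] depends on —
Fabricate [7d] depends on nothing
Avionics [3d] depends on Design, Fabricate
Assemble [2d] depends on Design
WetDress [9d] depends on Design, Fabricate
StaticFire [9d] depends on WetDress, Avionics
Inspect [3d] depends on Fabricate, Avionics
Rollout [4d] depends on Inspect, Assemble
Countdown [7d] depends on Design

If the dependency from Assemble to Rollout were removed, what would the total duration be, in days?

With the dependency in place, Fabricate→WetDress→StaticFire = 7+9+9 = 25 sets the finish at 25 days.
Dropping Assemble→Rollout doesn't change Rollout's earliest start (13); another predecessor still binds.
New critical path: Fabricate→WetDress→StaticFire = 7+9+9 = 25 ⇒ 25 days.

25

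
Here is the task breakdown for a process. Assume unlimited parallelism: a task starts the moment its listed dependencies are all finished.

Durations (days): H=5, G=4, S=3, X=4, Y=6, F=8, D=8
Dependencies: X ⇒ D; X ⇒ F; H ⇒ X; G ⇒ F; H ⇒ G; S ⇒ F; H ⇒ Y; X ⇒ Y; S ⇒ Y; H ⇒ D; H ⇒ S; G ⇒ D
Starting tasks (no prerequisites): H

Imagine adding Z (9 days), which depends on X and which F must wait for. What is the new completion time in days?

26

Originally the process takes 17 days.
With Z inserted, F now waits for max(X, S, G, Z).
New critical path: H→X→Z→F = 5+4+9+8 = 26 ⇒ 26 days.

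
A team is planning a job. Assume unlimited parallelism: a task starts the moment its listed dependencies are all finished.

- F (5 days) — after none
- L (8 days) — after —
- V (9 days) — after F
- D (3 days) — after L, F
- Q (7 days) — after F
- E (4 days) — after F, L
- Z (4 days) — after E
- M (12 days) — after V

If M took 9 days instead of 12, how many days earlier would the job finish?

Critical path before the change: F→V→M = 5+9+12 = 26 giving 26 days.
M lies on that path, so at 9 days the path becomes 23 days.
The critical path is still F→V→M; finish is now 23 days.
Change in finish: 23 − 26 = -3 days.

3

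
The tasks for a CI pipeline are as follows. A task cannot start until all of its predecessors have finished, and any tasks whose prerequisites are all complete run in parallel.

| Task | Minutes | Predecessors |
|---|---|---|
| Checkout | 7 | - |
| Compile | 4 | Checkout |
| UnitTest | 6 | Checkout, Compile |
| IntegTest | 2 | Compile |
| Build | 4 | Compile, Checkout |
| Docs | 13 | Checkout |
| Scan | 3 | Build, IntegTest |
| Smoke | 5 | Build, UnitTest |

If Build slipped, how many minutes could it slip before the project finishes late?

The longest chain is Checkout→Compile→UnitTest→Smoke = 7+4+6+5 = 22; overall finish 22 minutes.
Longest path through Build: 20 minutes (earliest finish 15, latest finish 17).
Slack of Build = 13 − 11 = 2 minutes.

2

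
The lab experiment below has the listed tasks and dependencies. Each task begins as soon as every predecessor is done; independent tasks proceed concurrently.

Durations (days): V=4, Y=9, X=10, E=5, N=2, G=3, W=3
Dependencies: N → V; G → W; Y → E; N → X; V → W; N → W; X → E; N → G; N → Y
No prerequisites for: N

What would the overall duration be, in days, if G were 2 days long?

Actual critical path: N→X→E = 2+10+5 = 17 ⇒ 17 days.
G has 9 days of float (longest path through it is 8).
No other chain overtakes it, so the finish is 17 days.

17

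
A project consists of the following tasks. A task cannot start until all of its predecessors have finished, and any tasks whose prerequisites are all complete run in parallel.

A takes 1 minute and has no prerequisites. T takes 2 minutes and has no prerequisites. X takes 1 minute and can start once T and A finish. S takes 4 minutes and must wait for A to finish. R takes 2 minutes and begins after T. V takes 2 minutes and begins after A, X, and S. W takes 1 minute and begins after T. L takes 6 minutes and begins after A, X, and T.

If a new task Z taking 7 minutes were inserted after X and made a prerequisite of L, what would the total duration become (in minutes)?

16

Originally the schedule takes 9 minutes.
With Z inserted, L now waits for max(A, X, T, Z).
New critical path: T→X→Z→L = 2+1+7+6 = 16 ⇒ 16 minutes.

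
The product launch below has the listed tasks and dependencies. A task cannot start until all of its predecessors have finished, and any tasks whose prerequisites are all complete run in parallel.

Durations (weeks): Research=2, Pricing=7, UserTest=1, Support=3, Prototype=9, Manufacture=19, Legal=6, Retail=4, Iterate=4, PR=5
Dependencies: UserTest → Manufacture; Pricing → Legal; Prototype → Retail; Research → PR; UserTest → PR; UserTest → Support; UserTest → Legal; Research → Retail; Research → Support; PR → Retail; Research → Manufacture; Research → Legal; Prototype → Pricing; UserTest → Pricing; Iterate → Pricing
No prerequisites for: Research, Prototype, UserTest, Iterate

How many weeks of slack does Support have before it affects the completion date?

17

The longest chain is Prototype→Pricing→Legal = 9+7+6 = 22; overall finish 22 weeks.
The longest chain containing Support totals 5 weeks.
So Support can slip 22 − 5 = 17 weeks.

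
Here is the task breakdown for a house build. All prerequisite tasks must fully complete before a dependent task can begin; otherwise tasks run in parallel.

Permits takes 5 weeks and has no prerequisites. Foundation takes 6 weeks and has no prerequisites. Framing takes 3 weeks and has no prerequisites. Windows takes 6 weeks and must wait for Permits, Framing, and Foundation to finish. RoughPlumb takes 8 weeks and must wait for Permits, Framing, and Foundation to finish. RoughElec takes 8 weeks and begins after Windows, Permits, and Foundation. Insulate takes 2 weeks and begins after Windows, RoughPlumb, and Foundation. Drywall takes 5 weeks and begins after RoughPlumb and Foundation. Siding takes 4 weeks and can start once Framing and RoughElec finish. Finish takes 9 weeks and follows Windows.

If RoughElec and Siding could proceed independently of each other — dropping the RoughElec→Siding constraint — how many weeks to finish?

With the dependency in place, Foundation→Windows→RoughElec→Siding = 6+6+8+4 = 24 sets the finish at 24 weeks.
Without RoughElec→Siding, Siding's earliest start moves from 20 to 3.
After: Foundation→Windows→Finish = 6+6+9 = 21 → 21 weeks.

21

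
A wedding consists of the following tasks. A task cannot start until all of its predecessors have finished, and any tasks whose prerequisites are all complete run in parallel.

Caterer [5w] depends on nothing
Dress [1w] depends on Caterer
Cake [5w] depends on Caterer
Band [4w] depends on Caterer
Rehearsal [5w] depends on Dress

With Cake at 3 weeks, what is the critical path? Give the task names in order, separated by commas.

Critical path before the change: Caterer→Dress→Rehearsal = 5+1+5 = 11 giving 11 weeks.
The longest path through Cake is only 10 weeks, so Cake has float 1.
That remains the longest chain; total 11 weeks.

Caterer, Dress, Rehearsal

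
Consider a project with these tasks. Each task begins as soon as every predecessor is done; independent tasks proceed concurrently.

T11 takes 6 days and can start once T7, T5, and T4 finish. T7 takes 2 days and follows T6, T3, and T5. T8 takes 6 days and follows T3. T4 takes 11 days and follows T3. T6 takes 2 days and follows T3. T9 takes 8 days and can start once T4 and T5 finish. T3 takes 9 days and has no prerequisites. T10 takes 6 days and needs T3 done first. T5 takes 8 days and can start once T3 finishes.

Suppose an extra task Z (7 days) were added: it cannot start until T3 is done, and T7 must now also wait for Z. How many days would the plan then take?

Originally the plan takes 28 days.
With Z inserted, T7 now waits for max(T6, T3, T5, Z).
New critical path: T3→T4→T9 = 9+11+8 = 28 ⇒ 28 days.

28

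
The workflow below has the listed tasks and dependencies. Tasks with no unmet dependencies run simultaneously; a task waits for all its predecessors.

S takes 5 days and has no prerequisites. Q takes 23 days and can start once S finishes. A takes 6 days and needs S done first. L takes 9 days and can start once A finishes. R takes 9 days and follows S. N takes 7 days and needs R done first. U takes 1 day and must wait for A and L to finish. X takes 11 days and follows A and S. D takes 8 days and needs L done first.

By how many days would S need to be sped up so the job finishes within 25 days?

3

Current finish: 28 days; target: 25.
S is on every critical path, so each day cut from S cuts the finish by one (this holds down to a finish of 24).
Need 28 − 25 = 3 days off S → S becomes 2 days, finish becomes 25.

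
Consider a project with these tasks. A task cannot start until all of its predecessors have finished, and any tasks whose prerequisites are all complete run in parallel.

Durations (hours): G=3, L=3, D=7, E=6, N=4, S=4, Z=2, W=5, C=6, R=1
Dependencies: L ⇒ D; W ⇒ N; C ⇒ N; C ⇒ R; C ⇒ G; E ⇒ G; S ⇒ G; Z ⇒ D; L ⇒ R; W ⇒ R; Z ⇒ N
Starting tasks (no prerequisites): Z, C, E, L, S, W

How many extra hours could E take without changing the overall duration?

C→N = 6+4 = 10 sets the makespan at 10 hours.
E finishes as early as 6 and must finish by 7.
So E can slip 7 − 6 = 1 hour.

1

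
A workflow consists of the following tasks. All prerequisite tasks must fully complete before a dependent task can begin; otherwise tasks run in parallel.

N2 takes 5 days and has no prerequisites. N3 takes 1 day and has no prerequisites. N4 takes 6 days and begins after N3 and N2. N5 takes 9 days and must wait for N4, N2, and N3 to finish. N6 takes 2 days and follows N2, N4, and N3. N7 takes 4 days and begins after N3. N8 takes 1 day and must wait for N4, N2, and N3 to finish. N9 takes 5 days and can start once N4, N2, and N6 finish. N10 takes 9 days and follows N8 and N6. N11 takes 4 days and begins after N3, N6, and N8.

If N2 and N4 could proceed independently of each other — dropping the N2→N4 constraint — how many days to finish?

With the dependency in place, N2→N4→N6→N10 = 5+6+2+9 = 22 sets the finish at 22 days.
Without N2→N4, N4's earliest start moves from 5 to 1.
New critical path: N3→N4→N6→N10 = 1+6+2+9 = 18 ⇒ 18 days.

18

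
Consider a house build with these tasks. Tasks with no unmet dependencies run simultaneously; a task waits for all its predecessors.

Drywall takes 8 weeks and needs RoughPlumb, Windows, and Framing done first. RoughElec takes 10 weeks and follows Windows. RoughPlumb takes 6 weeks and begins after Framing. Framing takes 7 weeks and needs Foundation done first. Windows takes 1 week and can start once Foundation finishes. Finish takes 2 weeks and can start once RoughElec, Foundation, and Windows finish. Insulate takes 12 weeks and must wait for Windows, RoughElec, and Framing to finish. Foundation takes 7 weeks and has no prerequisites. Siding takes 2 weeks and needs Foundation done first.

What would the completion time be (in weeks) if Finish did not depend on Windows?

Before: longest chain Foundation→Windows→RoughElec→Insulate = 7+1+10+12 = 30, finish 30.
Dropping Windows→Finish doesn't change Finish's earliest start (18); another predecessor still binds.
After: Foundation→Windows→RoughElec→Insulate = 7+1+10+12 = 30 → 30 weeks.

30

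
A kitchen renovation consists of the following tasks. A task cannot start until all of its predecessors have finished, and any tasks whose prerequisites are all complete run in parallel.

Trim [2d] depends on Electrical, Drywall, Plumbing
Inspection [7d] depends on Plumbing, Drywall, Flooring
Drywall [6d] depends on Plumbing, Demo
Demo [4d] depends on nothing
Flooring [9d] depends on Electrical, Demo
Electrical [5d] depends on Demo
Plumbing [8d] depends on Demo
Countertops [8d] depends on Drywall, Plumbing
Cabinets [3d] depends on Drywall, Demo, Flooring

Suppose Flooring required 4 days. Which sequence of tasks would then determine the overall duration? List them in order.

Baseline: Demo→Plumbing→Drywall→Countertops = 4+8+6+8 = 26 → 26 days.
Flooring has 1 day of float (longest path through it is 25).
No other chain overtakes it, so the finish is 26 days.

Demo, Plumbing, Drywall, Countertops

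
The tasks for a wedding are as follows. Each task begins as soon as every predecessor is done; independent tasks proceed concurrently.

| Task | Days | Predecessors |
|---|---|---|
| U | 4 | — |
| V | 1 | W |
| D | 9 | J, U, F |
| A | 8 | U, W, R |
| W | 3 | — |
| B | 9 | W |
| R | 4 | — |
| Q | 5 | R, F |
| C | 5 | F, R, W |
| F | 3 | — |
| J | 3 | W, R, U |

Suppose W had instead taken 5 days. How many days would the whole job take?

Baseline: U→J→D = 4+3+9 = 16 → 16 days.
W has 1 day of float (longest path through it is 15).
New critical path: W→J→D = 5+3+9 = 17 ⇒ 17 days.

17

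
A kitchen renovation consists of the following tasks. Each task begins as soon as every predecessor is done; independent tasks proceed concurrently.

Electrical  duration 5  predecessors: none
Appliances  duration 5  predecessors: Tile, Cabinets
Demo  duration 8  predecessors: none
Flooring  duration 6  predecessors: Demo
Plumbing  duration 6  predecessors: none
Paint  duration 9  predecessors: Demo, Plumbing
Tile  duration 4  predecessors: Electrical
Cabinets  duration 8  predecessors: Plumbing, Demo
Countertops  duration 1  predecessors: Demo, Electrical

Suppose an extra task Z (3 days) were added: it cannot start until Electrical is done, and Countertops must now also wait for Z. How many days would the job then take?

Originally the job takes 21 days.
With Z inserted, Countertops now waits for max(Demo, Electrical, Z).
New critical path: Demo→Cabinets→Appliances = 8+8+5 = 21 ⇒ 21 days.

21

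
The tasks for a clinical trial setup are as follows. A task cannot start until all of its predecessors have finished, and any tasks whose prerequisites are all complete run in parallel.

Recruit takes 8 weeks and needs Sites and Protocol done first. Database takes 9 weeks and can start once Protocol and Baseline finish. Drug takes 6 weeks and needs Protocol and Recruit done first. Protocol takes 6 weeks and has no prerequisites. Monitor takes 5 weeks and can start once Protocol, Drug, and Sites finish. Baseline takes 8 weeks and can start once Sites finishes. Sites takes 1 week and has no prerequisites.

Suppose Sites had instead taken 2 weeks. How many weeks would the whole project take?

Critical path before the change: Protocol→Recruit→Drug→Monitor = 6+8+6+5 = 25 giving 25 weeks.
Sites has 5 weeks of float (longest path through it is 20).
No other chain overtakes it, so the finish is 25 weeks.

25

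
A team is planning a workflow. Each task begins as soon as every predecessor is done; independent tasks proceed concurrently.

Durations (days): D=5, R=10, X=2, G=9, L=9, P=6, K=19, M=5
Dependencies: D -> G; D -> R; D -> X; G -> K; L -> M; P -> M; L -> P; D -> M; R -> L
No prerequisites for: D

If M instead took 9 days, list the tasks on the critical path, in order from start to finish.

Actual critical path: D→R→L→P→M = 5+10+9+6+5 = 35 ⇒ 35 days.
Since M is critical, the +4 change carries straight to that chain (now 39 days).
No other chain overtakes it, so the finish is 39 days.

D, R, L, P, M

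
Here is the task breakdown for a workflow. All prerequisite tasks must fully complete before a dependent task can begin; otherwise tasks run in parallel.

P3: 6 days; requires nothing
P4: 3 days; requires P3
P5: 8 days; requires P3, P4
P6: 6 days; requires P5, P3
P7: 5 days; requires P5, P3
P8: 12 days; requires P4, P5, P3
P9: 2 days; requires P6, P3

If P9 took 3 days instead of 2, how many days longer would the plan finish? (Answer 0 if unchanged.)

Baseline: P3→P4→P5→P8 = 6+3+8+12 = 29 → 29 days.
P9 has 4 days of float (longest path through it is 25).
The critical path is still P3→P4→P5→P8; finish is now 29 days.
Change in finish: 29 − 29 = +0 days.

0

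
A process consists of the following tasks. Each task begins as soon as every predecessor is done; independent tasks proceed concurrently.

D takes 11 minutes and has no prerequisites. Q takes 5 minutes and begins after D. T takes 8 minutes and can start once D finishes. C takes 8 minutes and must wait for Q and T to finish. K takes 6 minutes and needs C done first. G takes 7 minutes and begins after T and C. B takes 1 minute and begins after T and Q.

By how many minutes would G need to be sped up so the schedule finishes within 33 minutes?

Current finish: 34 minutes; target: 33.
G is on every critical path, so each minute cut from G cuts the finish by one (this holds down to a finish of 33).
Need 34 − 33 = 1 minute off G → G becomes 6 minutes, finish becomes 33.

1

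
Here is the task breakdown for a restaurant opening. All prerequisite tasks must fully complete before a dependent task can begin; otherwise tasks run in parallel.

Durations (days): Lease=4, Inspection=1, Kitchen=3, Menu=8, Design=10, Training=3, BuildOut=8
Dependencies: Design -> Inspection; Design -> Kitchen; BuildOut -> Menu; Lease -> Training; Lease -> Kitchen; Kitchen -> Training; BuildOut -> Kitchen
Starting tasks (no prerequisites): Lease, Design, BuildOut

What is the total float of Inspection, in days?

The longest chain is Design→Kitchen→Training = 10+3+3 = 16; overall finish 16 days.
Inspection finishes as early as 11 and must finish by 16.
Float = 16 − 11 = 5.

5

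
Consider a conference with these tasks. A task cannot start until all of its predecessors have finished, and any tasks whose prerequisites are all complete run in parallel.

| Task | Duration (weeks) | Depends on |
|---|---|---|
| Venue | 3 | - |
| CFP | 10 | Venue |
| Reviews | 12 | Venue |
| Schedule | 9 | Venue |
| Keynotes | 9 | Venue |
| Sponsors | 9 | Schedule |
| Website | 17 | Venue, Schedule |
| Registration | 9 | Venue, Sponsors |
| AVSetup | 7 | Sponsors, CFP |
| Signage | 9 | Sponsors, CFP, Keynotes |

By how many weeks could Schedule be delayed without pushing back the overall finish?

0

The longest chain is Venue→Schedule→Sponsors→Registration = 3+9+9+9 = 30; overall finish 30 weeks.
Longest path through Schedule: 30 weeks (earliest finish 12, latest finish 12).
Slack of Schedule = 3 − 3 = 0 weeks.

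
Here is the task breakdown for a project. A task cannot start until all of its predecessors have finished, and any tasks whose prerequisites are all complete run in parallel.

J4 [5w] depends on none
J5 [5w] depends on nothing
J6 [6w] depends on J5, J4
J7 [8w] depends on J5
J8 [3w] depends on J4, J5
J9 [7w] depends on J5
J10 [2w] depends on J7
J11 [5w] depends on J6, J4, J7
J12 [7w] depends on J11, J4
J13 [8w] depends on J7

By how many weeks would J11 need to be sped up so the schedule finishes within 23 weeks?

Current finish: 25 weeks; target: 23.
J11 is on every critical path, so each week cut from J11 cuts the finish by one (this holds down to a finish of 21).
Need 25 − 23 = 2 weeks off J11 → J11 becomes 3 weeks, finish becomes 23.

2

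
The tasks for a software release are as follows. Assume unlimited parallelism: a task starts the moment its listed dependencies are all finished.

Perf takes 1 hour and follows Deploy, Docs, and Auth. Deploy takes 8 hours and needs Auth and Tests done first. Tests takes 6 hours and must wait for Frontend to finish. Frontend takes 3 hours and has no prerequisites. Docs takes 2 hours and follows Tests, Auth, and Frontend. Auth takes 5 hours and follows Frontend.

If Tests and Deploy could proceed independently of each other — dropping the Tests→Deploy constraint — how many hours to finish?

Before: longest chain Frontend→Tests→Deploy→Perf = 3+6+8+1 = 18, finish 18.
Without Tests→Deploy, Deploy's earliest start moves from 9 to 8.
New critical path: Frontend→Auth→Deploy→Perf = 3+5+8+1 = 17 ⇒ 17 hours.

17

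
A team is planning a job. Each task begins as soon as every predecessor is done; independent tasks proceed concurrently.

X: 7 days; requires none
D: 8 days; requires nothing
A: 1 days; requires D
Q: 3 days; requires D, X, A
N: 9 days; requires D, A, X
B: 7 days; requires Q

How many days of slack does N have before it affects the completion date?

1

The longest chain is D→A→Q→B = 8+1+3+7 = 19; overall finish 19 days.
N finishes as early as 18 and must finish by 19.
So N can slip 19 − 18 = 1 day.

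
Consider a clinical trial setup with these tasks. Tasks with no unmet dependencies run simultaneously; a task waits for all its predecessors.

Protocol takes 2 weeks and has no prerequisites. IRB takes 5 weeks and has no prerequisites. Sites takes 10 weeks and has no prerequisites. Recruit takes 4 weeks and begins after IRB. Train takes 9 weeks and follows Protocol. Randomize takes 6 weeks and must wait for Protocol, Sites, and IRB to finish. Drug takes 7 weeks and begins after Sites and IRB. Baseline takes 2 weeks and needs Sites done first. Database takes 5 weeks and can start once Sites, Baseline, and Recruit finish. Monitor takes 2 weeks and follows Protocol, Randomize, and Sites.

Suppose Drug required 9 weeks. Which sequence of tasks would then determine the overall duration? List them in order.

Sites, Drug

Critical path before the change: Sites→Randomize→Monitor = 10+6+2 = 18 giving 18 weeks.
Drug has 1 week of float (longest path through it is 17).
Now Sites→Drug = 10+9 = 19 is longest, so the finish becomes 19 weeks.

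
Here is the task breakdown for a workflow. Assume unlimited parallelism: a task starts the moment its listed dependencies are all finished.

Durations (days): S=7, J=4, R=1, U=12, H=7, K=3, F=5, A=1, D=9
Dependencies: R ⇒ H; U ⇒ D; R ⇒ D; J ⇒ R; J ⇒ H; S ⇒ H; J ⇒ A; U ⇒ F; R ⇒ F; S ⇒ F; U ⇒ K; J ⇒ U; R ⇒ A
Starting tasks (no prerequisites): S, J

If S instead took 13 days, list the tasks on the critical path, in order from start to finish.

J, U, D

Critical path before the change: J→U→D = 4+12+9 = 25 giving 25 days.
S is off the critical path — its longest chain is 14 days, giving 11 of slack.
That remains the longest chain; total 25 days.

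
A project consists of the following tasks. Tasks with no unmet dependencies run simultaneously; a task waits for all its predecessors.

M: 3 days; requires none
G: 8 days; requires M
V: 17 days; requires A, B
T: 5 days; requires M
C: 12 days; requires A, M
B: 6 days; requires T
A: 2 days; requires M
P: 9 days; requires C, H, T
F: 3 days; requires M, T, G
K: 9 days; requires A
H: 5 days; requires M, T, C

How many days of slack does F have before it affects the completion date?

17

M→A→C→H→P = 3+2+12+5+9 = 31 sets the makespan at 31 days.
F finishes as early as 14 and must finish by 31.
Float = 31 − 14 = 17.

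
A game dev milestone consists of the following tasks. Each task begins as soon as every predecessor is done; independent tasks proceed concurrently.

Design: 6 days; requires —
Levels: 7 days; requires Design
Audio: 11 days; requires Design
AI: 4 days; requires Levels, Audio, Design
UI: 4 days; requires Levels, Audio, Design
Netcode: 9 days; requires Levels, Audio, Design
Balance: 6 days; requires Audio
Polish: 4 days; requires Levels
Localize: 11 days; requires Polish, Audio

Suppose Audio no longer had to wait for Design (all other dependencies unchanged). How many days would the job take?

28

With the dependency in place, Design→Levels→Polish→Localize = 6+7+4+11 = 28 sets the finish at 28 days.
Without Design→Audio, Audio's earliest start moves from 6 to 0.
New critical path: Design→Levels→Polish→Localize = 6+7+4+11 = 28 ⇒ 28 days.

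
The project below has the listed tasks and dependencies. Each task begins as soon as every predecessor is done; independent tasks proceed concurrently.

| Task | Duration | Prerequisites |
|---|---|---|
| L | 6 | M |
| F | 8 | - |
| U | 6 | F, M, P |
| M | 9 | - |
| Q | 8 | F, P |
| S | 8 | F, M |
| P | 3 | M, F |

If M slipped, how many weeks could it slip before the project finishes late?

Critical path: M→P→Q = 9+3+8 = 20, so the finish is 20 weeks.
M finishes as early as 9 and must finish by 9.
So M can slip 9 − 9 = 0 weeks.

0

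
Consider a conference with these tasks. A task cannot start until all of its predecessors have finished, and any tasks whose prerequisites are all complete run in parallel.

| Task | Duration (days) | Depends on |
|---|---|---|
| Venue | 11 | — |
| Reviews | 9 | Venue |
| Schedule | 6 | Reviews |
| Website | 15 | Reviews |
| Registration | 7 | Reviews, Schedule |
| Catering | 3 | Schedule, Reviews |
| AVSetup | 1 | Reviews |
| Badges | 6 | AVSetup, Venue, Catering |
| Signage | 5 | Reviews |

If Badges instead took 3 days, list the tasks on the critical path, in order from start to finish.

Venue, Reviews, Website

Baseline: Venue→Reviews→Schedule→Catering→Badges = 11+9+6+3+6 = 35 → 35 days.
Badges lies on that path, so at 3 days the path becomes 32 days.
New critical path: Venue→Reviews→Website = 11+9+15 = 35 ⇒ 35 days.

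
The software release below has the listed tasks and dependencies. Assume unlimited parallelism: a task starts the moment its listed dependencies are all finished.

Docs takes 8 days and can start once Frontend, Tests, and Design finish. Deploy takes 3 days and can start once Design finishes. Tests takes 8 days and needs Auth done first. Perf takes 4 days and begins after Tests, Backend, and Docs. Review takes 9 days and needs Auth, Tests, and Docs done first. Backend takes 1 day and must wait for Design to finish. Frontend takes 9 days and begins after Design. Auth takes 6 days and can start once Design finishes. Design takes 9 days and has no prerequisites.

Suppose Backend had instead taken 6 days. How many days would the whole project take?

40

Actual critical path: Design→Auth→Tests→Docs→Review = 9+6+8+8+9 = 40 ⇒ 40 days.
Backend has 26 days of float (longest path through it is 14).
No other chain overtakes it, so the finish is 40 days.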